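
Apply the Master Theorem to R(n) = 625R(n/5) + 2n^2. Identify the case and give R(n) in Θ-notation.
Master Theorem template: R(n) = a·R(n/b) + f(n).
Here: a=625, b=5, f(n)=2n^2
Compute log_b(a) = log_5(625) = 4.
f(n) = 2n^2 = O(n^(4-ε)) with ε = 2. Case 1: R(n) = Θ(n^log_b(a)) = Θ(n^4).

Case 1: R(n) = Θ(n^4)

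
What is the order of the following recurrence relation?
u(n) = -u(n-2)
The order is the largest lag k for which u(n-k) appears. Here the deepest term is u(n-2), so the order is 2.

Order 2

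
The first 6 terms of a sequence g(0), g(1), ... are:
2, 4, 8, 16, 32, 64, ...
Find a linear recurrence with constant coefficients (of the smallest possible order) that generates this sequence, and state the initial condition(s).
Look for the lowest-order linear relation among consecutive terms.
Observation: each term is 2× the previous.
Check at n=2: 2·4 = 8. ✓

g(n) = 2 × g(n-1), g(0) = 2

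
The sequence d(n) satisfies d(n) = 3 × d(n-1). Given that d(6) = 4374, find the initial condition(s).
In general d(n) = 3ⁿ · d(0). At n = 6: d(0) = d(6) / 3^6 = 4374 / 729 = 6.

d(0) = 6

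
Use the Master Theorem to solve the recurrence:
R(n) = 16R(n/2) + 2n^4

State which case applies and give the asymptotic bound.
Master Theorem template: R(n) = a·R(n/b) + f(n).
Here: a=16, b=2, f(n)=2n^4
Compute log_b(a) = log_2(16) = 4.
f(n) = 2n^4 = Θ(n^4). Case 2: R(n) = Θ(n^4 log n).

Case 2: R(n) = Θ(n^4 log n)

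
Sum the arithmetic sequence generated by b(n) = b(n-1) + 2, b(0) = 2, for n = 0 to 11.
Computing the sequence terms: 2, 4, 6, 8, 10, 12, 14, 16, 18, 20, 22, 24
Adding these values together:

156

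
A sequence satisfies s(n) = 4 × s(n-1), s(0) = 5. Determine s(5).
Computing step by step:
s(0) = 5
s(1) = 4 × 5 = 20
s(2) = 4 × 20 = 80
s(3) = 4 × 80 = 320
s(4) = 4 × 320 = 1280
s(5) = 4 × 1280 = 5120

5120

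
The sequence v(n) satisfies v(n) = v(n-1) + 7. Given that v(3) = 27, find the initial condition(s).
v(3) = v(0) + 3·7, so v(0) = 27 - 21 = 6.

v(0) = 6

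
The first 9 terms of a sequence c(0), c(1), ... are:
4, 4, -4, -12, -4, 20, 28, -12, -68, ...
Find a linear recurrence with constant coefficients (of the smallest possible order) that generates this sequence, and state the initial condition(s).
Look for the lowest-order linear relation among consecutive terms.
Observation: c(n) - 1·c(n-1) - (-2)·c(n-2) = 0 holds for the shown terms, and no order-1 relation c(n) = α·c(n-1) + β fits.
Check at n=3: 1·-4 + (-2)·4 = -12. ✓

c(n) = c(n-1) - 2c(n-2), c(0) = 4, c(1) = 4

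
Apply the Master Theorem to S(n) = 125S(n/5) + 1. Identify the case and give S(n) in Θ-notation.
Master Theorem template: S(n) = a·S(n/b) + f(n).
Here: a=125, b=5, f(n)=1
Compute log_b(a) = log_5(125) = 3.
f(n) = 1 = O(n^(3-ε)) with ε = 3. Case 1: S(n) = Θ(n^log_b(a)) = Θ(n^3).

Case 1: S(n) = Θ(n^3)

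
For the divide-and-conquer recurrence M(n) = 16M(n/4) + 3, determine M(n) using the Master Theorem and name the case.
Master Theorem template: M(n) = a·M(n/b) + f(n).
Here: a=16, b=4, f(n)=3
Compute log_b(a) = log_4(16) = 2.
f(n) = 3 = O(n^(2-ε)) with ε = 2. Case 1: M(n) = Θ(n^log_b(a)) = Θ(n^2).

Case 1: M(n) = Θ(n^2)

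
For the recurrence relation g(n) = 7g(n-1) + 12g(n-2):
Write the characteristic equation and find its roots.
Substitute g(n) = rⁿ and divide through by rⁿ⁻²: r² - 7r - 12 = 0
Discriminant: 7² + 4·12 = 97, not a perfect square, so by the quadratic formula r = (7 ± √97)/2.
General solution: g(n) = A·r₁ⁿ + B·r₂ⁿ where r₁,r₂ = (7 ± √97)/2

Characteristic: r² - 7r - 12 = 0, Roots: r = (7 ± √97)/2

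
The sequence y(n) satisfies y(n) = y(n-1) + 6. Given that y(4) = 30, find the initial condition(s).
y(4) = y(0) + 4·6, so y(0) = 30 - 24 = 6.

y(0) = 6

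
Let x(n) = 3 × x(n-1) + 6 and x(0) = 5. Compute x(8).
Computing step by step:
x(0) = 5
x(1) = 3 × 5 + 6 = 21
x(2) = 3 × 21 + 6 = 69
x(3) = 3 × 69 + 6 = 213
x(4) = 3 × 213 + 6 = 645
x(5) = 3 × 645 + 6 = 1941
x(6) = 3 × 1941 + 6 = 5829
x(7) = 3 × 5829 + 6 = 17493
x(8) = 3 × 17493 + 6 = 52485

52485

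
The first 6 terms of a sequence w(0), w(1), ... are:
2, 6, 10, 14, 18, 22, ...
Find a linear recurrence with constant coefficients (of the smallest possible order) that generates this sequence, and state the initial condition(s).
Look for the lowest-order linear relation among consecutive terms.
Observation: consecutive differences are constant (= 4).
Check at n=2: 1·6 + 4 = 10. ✓

w(n) = w(n-1) + 4, w(0) = 2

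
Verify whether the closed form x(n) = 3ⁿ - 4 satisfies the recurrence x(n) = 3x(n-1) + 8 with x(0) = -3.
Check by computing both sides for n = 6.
From the recurrence with x(0) = -3:
  x(0) = -3, x(1) = -1, x(2) = 5, x(3) = 23, x(4) = 77, x(5) = 239, x(6) = 725
  so the recurrence gives x(6) = 725.
From the proposed closed form x(n) = 3ⁿ - 4:
  x(6) = 725.
Both sides give 725 at n = 6, and the initial condition(s) match, so the closed form is consistent.

Yes, the closed form is correct.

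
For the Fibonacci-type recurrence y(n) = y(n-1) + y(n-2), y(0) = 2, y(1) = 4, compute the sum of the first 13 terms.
Computing the sequence terms: 2, 4, 6, 10, 16, 26, 42, 68, 110, 178, 288, 466, 754
Adding these values together:

1970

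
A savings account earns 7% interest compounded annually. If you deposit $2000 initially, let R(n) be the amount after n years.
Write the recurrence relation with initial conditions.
Each year the balance grows by 7%, i.e. is multiplied by 1 + 7/100 = 1.07, so R(n) = 1.07 × R(n-1). The initial deposit gives R(0) = 2000.
Unrolling gives the closed form R(n) = 2000 × (1.07)ⁿ.

R(n) = 1.07 × R(n-1), R(0) = 2000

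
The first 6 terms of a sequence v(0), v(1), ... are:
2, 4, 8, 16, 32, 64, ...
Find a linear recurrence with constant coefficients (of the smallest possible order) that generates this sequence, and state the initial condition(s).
Look for the lowest-order linear relation among consecutive terms.
Observation: each term is 2× the previous.
Check at n=2: 2·4 = 8. ✓

v(n) = 2 × v(n-1), v(0) = 2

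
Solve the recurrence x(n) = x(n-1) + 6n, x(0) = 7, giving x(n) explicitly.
Recurrence: x(n) = x(n-1) + 6n, initial: x(0) = 7.
Telescoping: x(n) = x(0) + 6·Σᵢ₌₁ⁿ i = 7 + 6·n(n+1)/2.

x(n) = 6·n(n+1)/2 + 7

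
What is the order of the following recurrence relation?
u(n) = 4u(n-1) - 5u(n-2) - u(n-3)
The order is the largest lag k for which u(n-k) appears. Here the deepest term is u(n-3), so the order is 3.

Order 3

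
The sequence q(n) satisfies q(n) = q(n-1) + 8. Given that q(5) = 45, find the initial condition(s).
q(5) = q(0) + 5·8, so q(0) = 45 - 40 = 5.

q(0) = 5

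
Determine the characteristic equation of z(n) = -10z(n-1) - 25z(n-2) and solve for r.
Substitute z(n) = rⁿ and divide through by rⁿ⁻²: r² + 10r + 25 = 0
Factor: (r + 5)² = 0, so r = -5 (double root).
General solution: z(n) = (A + Bn)·(-5)ⁿ

Characteristic: r² + 10r + 25 = 0, Roots: r = -5 (double root)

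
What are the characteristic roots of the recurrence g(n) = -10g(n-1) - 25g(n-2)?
Substitute g(n) = rⁿ and divide through by rⁿ⁻²: r² + 10r + 25 = 0
Factor: (r + 5)² = 0, so r = -5 (double root).
General solution: g(n) = (A + Bn)·(-5)ⁿ

Characteristic: r² + 10r + 25 = 0, Roots: r = -5 (double root)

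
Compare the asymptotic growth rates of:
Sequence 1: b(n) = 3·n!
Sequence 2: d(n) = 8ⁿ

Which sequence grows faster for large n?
Comparing growth rates:
Growth-rate hierarchy: log n ≺ any polynomial ≺ any exponential cⁿ (c>1) ≺ n! ≺ nⁿ.
factorial dominates exponential base 8 asymptotically.

b(n) grows faster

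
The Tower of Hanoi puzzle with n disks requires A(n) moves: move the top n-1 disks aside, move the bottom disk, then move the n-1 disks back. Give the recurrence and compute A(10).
Moving n disks = move the top n-1 disks aside (A(n-1) moves) + move the largest disk (1 move) + move the n-1 disks back on top (A(n-1) moves), so A(n) = 2A(n-1) + 1, with A(1) = 1 (a single disk takes one move).
First terms: 1, 3, 7, 15, 31, 63, … — each is one less than a power of 2. Indeed A(n) + 1 = 2(A(n-1) + 1) with A(1) + 1 = 2, so A(n) + 1 = 2ⁿ and A(n) = 2ⁿ - 1.
Hence A(10) = 2^10 - 1 = 1024 - 1 = 1023.

A(n) = 2A(n-1) + 1, A(1) = 1; A(10) = 1023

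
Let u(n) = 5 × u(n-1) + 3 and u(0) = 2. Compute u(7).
Computing step by step:
u(0) = 2
u(1) = 5 × 2 + 3 = 13
u(2) = 5 × 13 + 3 = 68
u(3) = 5 × 68 + 3 = 343
u(4) = 5 × 343 + 3 = 1718
u(5) = 5 × 1718 + 3 = 8593
u(6) = 5 × 8593 + 3 = 42968
u(7) = 5 × 42968 + 3 = 214843

214843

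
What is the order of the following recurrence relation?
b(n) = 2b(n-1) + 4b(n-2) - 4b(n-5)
The order is the largest lag k for which b(n-k) appears. Here the deepest term is b(n-5), so the order is 5.

Order 5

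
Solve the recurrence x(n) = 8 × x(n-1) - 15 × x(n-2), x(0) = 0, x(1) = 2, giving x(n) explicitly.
Recurrence: x(n) = 8 × x(n-1) - 15 × x(n-2), initial: x(0) = 0, x(1) = 2.
Characteristic equation: r² - 8r + 15 = 0, which factors as (r - 5)(r - 3) = 0, so r = 5, 3. General solution x(n) = A·5ⁿ + B·3ⁿ. From x(0) = 0: A + B = 0. From x(1) = 2: 5A + 3B = 2. Solving gives A = 1, B = -1.

x(n) = 5ⁿ - 3ⁿ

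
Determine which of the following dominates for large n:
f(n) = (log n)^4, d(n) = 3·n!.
Comparing growth rates:
Growth-rate hierarchy: log n ≺ any polynomial ≺ any exponential cⁿ (c>1) ≺ n! ≺ nⁿ.
factorial dominates polylogarithmic (log n)^4 asymptotically.

d(n) grows faster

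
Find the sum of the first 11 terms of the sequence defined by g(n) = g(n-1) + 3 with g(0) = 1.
Computing the sequence terms: 1, 4, 7, 10, 13, 16, 19, 22, 25, 28, 31
Adding these values together:

176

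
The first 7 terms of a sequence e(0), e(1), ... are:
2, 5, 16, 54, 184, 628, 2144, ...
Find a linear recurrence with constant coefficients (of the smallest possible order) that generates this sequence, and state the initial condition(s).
Look for the lowest-order linear relation among consecutive terms.
Observation: e(n) - 4·e(n-1) - (-2)·e(n-2) = 0 holds for the shown terms, and no order-1 relation e(n) = α·e(n-1) + β fits.
Check at n=3: 4·16 + (-2)·5 = 54. ✓

e(n) = 4e(n-1) - 2e(n-2), e(0) = 2, e(1) = 5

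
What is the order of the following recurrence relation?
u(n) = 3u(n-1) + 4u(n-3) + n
The order is the largest lag k for which u(n-k) appears. Here the deepest term is u(n-3) (the n term is non-homogeneous and does not affect the order), so the order is 3.

Order 3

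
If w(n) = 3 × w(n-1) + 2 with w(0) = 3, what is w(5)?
Computing step by step:
w(0) = 3
w(1) = 3 × 3 + 2 = 11
w(2) = 3 × 11 + 2 = 35
w(3) = 3 × 35 + 2 = 107
w(4) = 3 × 107 + 2 = 323
w(5) = 3 × 323 + 2 = 971

971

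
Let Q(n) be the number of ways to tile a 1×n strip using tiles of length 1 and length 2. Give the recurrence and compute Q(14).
Condition on the last tile: it has length 1 (leaving a 1×(n-1) strip) or length 2 (leaving a 1×(n-2) strip), so Q(n) = Q(n-1) + Q(n-2) (order-2 linear recurrence).
For 0 ≤ i < 2 only unit tiles fit, so Q(i) = 1.
Iterating the recurrence: Q(2) = 2, Q(3) = 3, Q(4) = 5, Q(5) = 8, Q(6) = 13, Q(7) = 21, Q(8) = 34, Q(9) = 55, Q(10) = 89, Q(11) = 144, Q(12) = 233, Q(13) = 377, Q(14) = 610.

Q(n) = Q(n-1) + Q(n-2), with Q(i) = 1 for 0 ≤ i < 2; Q(14) = 610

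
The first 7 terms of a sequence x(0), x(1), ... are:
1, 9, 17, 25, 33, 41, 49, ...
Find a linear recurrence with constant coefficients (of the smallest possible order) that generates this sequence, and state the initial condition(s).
Look for the lowest-order linear relation among consecutive terms.
Observation: consecutive differences are constant (= 8).
Check at n=2: 1·9 + 8 = 17. ✓

x(n) = x(n-1) + 8, x(0) = 1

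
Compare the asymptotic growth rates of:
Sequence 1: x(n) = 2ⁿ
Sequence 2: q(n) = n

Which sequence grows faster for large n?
Comparing growth rates:
Growth-rate hierarchy: log n ≺ any polynomial ≺ any exponential cⁿ (c>1) ≺ n! ≺ nⁿ.
exponential base 2 dominates polynomial degree 1 asymptotically.

x(n) grows faster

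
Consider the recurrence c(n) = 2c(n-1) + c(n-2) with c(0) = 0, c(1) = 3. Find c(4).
Computing the sequence terms:
0, 3, 6, 15, 36

36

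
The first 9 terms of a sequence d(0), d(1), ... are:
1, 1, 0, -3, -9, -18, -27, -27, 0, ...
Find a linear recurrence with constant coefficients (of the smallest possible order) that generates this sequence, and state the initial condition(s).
Look for the lowest-order linear relation among consecutive terms.
Observation: d(n) - 3·d(n-1) - (-3)·d(n-2) = 0 holds for the shown terms, and no order-1 relation d(n) = α·d(n-1) + β fits.
Check at n=3: 3·0 + (-3)·1 = -3. ✓

d(n) = 3d(n-1) - 3d(n-2), d(0) = 1, d(1) = 1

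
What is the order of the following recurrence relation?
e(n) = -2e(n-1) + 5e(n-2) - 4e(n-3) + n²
The order is the largest lag k for which e(n-k) appears. Here the deepest term is e(n-3) (the n² term is non-homogeneous and does not affect the order), so the order is 3.

Order 3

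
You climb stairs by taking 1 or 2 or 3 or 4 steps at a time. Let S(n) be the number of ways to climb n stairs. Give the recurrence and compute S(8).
Condition on the size of the last step (1 to 4): before it there were n-1, …, n-4 stairs climbed, and these cases are disjoint, so S(n) = S(n-1) + S(n-2) + S(n-3) + S(n-4) (order-4 linear recurrence).
Initial conditions by direct count (compositions of i into parts ≤ 4): S(1) = 1; S(2) = 2; S(3) = 4; S(4) = 8.
Iterating the recurrence: S(5) = 15, S(6) = 29, S(7) = 56, S(8) = 108.

S(n) = S(n-1) + S(n-2) + S(n-3) + S(n-4), S(1) = 1, S(2) = 2, S(3) = 4, S(4) = 8; S(8) = 108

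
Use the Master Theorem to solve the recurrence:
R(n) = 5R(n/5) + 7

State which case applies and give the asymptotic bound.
Master Theorem template: R(n) = a·R(n/b) + f(n).
Here: a=5, b=5, f(n)=7
Compute log_b(a) = log_5(5) = 1.
f(n) = 7 = O(n^(1-ε)) with ε = 1. Case 1: R(n) = Θ(n^log_b(a)) = Θ(n).

Case 1: R(n) = Θ(n)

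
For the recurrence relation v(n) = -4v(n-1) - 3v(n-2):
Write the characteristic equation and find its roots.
Substitute v(n) = rⁿ and divide through by rⁿ⁻²: r² + 4r + 3 = 0
Factor: (r + 1)(r + 3) = 0, so r = -1, -3.
General solution: v(n) = A·(-1)ⁿ + B·(-3)ⁿ

Characteristic: r² + 4r + 3 = 0, Roots: r = -1, -3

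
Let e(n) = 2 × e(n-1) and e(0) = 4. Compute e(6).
Computing step by step:
e(0) = 4
e(1) = 2 × 4 = 8
e(2) = 2 × 8 = 16
e(3) = 2 × 16 = 32
e(4) = 2 × 32 = 64
e(5) = 2 × 64 = 128
e(6) = 2 × 128 = 256

256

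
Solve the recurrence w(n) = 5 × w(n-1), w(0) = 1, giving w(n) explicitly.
Recurrence: w(n) = 5 × w(n-1), initial: w(0) = 1.
Each term is 5 times the previous, so this is geometric with ratio 5. After n steps: w(n) = w(0)·5ⁿ = 5ⁿ.

w(n) = 5ⁿ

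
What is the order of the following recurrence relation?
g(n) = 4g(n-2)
The order is the largest lag k for which g(n-k) appears. Here the deepest term is g(n-2), so the order is 2.

Order 2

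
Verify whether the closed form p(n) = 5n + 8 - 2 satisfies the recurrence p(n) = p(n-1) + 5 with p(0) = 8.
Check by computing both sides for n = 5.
From the recurrence with p(0) = 8:
  p(0) = 8, p(1) = 13, p(2) = 18, p(3) = 23, p(4) = 28, p(5) = 33
  so the recurrence gives p(5) = 33.
From the proposed closed form p(n) = 5n + 8 - 2:
  p(5) = 31.
The recurrence gives 33 but the closed form gives 31, so the closed form does not satisfy the recurrence.

No, the closed form is incorrect.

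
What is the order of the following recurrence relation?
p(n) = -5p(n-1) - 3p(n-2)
The order is the largest lag k for which p(n-k) appears. Here the deepest term is p(n-2), so the order is 2.

Order 2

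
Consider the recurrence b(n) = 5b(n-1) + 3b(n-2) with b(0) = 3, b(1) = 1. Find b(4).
Computing the sequence terms:
3, 1, 14, 73, 407

407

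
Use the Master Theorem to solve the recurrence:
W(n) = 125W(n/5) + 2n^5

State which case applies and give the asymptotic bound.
Master Theorem template: W(n) = a·W(n/b) + f(n).
Here: a=125, b=5, f(n)=2n^5
Compute log_b(a) = log_5(125) = 3.
f(n) = 2n^5 = Ω(n^(3+ε)) with ε = 2, and the regularity condition holds (a·f(n/b) = (a/b^5)·f(n) with a/b^5 = 5^-2 < 1). Case 3: W(n) = Θ(f(n)) = Θ(n^5).

Case 3: W(n) = Θ(n^5)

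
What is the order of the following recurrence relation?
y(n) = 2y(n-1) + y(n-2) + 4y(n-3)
The order is the largest lag k for which y(n-k) appears. Here the deepest term is y(n-3), so the order is 3.

Order 3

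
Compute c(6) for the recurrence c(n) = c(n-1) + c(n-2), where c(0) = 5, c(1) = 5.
Computing the sequence terms:
5, 5, 10, 15, 25, 40, 65

65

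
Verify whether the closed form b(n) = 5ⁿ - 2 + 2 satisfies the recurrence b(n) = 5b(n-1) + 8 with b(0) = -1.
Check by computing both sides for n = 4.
From the recurrence with b(0) = -1:
  b(0) = -1, b(1) = 3, b(2) = 23, b(3) = 123, b(4) = 623
  so the recurrence gives b(4) = 623.
From the proposed closed form b(n) = 5ⁿ - 2 + 2:
  b(4) = 625.
The recurrence gives 623 but the closed form gives 625, so the closed form does not satisfy the recurrence.

No, the closed form is incorrect.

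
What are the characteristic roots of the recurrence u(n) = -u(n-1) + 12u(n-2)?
Substitute u(n) = rⁿ and divide through by rⁿ⁻²: r² + r - 12 = 0
Factor: (r + 4)(r - 3) = 0, so r = -4, 3.
General solution: u(n) = A·(-4)ⁿ + B·3ⁿ

Characteristic: r² + r - 12 = 0, Roots: r = -4, 3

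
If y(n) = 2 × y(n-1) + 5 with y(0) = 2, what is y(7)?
Computing step by step:
y(0) = 2
y(1) = 2 × 2 + 5 = 9
y(2) = 2 × 9 + 5 = 23
y(3) = 2 × 23 + 5 = 51
y(4) = 2 × 51 + 5 = 107
y(5) = 2 × 107 + 5 = 219
y(6) = 2 × 219 + 5 = 443
y(7) = 2 × 443 + 5 = 891

891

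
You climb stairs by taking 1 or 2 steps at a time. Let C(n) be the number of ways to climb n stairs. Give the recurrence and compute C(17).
Condition on the size of the last step (1 to 2): before it there were n-1, …, n-2 stairs climbed, and these cases are disjoint, so C(n) = C(n-1) + C(n-2) (Fibonacci-type sequence).
Initial conditions by direct count (compositions of i into parts ≤ 2): C(1) = 1; C(2) = 2.
Iterating the recurrence: C(3) = 3, C(4) = 5, C(5) = 8, C(6) = 13, C(7) = 21, C(8) = 34, C(9) = 55, C(10) = 89, C(11) = 144, C(12) = 233, C(13) = 377, C(14) = 610, C(15) = 987, C(16) = 1597, C(17) = 2584.

C(n) = C(n-1) + C(n-2), C(1) = 1, C(2) = 2; C(17) = 2584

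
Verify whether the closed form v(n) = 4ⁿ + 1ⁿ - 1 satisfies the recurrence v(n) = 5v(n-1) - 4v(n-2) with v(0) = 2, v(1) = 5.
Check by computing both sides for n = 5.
From the recurrence with v(0) = 2, v(1) = 5:
  v(0) = 2, v(1) = 5, v(2) = 17, v(3) = 65, v(4) = 257, v(5) = 1025
  so the recurrence gives v(5) = 1025.
From the proposed closed form v(n) = 4ⁿ + 1ⁿ - 1:
  v(5) = 1024.
The recurrence gives 1025 but the closed form gives 1024, so the closed form does not satisfy the recurrence.

No, the closed form is incorrect.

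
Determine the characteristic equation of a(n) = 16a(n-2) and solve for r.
Substitute a(n) = rⁿ and divide through by rⁿ⁻²: r² - 16 = 0
Factor: (r - 4)(r + 4) = 0, so r = 4, -4.
General solution: a(n) = A·4ⁿ + B·(-4)ⁿ

Characteristic: r² - 16 = 0, Roots: r = 4, -4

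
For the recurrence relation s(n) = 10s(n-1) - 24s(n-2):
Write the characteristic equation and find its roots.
Substitute s(n) = rⁿ and divide through by rⁿ⁻²: r² - 10r + 24 = 0
Factor: (r - 4)(r - 6) = 0, so r = 4, 6.
General solution: s(n) = A·4ⁿ + B·6ⁿ

Characteristic: r² - 10r + 24 = 0, Roots: r = 4, 6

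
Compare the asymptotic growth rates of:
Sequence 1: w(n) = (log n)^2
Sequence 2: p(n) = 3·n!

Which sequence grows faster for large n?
Comparing growth rates:
Growth-rate hierarchy: log n ≺ any polynomial ≺ any exponential cⁿ (c>1) ≺ n! ≺ nⁿ.
factorial dominates polylogarithmic (log n)^2 asymptotically.

p(n) grows faster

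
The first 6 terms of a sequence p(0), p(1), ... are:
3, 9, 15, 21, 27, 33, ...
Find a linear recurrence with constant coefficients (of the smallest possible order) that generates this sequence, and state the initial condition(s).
Look for the lowest-order linear relation among consecutive terms.
Observation: consecutive differences are constant (= 6).
Check at n=2: 1·9 + 6 = 15. ✓

p(n) = p(n-1) + 6, p(0) = 3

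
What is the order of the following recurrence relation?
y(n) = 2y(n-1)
The order is the largest lag k for which y(n-k) appears. Here the deepest term is y(n-1), so the order is 1.

Order 1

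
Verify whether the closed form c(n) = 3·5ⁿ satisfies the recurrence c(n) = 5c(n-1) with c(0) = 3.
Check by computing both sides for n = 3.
From the recurrence with c(0) = 3:
  c(0) = 3, c(1) = 15, c(2) = 75, c(3) = 375
  so the recurrence gives c(3) = 375.
From the proposed closed form c(n) = 3·5ⁿ:
  c(3) = 375.
Both sides give 375 at n = 3, and the initial condition(s) match, so the closed form is consistent.

Yes, the closed form is correct.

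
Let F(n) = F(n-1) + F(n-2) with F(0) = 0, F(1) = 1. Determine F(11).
Computing the sequence terms:
0, 1, 1, 2, 3, 5, 8, 13, 21, 34, 55, 89

89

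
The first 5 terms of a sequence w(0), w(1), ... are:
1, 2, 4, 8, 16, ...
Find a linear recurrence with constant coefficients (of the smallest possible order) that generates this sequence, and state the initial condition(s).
Look for the lowest-order linear relation among consecutive terms.
Observation: each term is 2× the previous.
Check at n=2: 2·2 = 4. ✓

w(n) = 2 × w(n-1), w(0) = 1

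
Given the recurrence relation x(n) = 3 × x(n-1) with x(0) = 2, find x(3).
Computing step by step:
x(0) = 2
x(1) = 3 × 2 = 6
x(2) = 3 × 6 = 18
x(3) = 3 × 18 = 54

54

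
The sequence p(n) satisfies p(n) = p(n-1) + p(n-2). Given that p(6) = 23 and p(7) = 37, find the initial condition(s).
Work backwards using p(k) = p(k+2) - p(k+1):
p(5) = p(7) - p(6) = 37 - 23 = 14
p(4) = p(6) - p(5) = 23 - 14 = 9
p(3) = p(5) - p(4) = 14 - 9 = 5
p(2) = p(4) - p(3) = 9 - 5 = 4
p(1) = p(3) - p(2) = 5 - 4 = 1
p(0) = p(2) - p(1) = 4 - 1 = 3

p(0) = 3, p(1) = 1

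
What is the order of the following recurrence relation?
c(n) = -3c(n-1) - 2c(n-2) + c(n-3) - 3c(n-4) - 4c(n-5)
The order is the largest lag k for which c(n-k) appears. Here the deepest term is c(n-5), so the order is 5.

Order 5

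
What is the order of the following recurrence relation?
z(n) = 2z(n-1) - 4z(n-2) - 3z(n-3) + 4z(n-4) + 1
The order is the largest lag k for which z(n-k) appears. Here the deepest term is z(n-4) (the 1 term is non-homogeneous and does not affect the order), so the order is 4.

Order 4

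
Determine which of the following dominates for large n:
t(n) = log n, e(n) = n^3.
Comparing growth rates:
Growth-rate hierarchy: log n ≺ any polynomial ≺ any exponential cⁿ (c>1) ≺ n! ≺ nⁿ.
polynomial degree 3 dominates logarithmic asymptotically.

e(n) grows faster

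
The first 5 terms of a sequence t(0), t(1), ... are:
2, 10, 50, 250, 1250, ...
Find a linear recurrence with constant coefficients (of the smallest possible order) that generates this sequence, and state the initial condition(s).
Look for the lowest-order linear relation among consecutive terms.
Observation: each term is 5× the previous.
Check at n=2: 5·10 = 50. ✓

t(n) = 5 × t(n-1), t(0) = 2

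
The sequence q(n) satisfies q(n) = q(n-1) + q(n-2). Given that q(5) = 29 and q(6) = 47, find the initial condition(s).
Work backwards using q(k) = q(k+2) - q(k+1):
q(4) = q(6) - q(5) = 47 - 29 = 18
q(3) = q(5) - q(4) = 29 - 18 = 11
q(2) = q(4) - q(3) = 18 - 11 = 7
q(1) = q(3) - q(2) = 11 - 7 = 4
q(0) = q(2) - q(1) = 7 - 4 = 3

q(0) = 3, q(1) = 4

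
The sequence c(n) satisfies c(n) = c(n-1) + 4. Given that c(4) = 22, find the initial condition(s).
c(4) = c(0) + 4·4, so c(0) = 22 - 16 = 6.

c(0) = 6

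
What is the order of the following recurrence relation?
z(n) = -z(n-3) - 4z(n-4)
The order is the largest lag k for which z(n-k) appears. Here the deepest term is z(n-4), so the order is 4.

Order 4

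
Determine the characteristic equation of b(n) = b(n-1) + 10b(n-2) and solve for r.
Substitute b(n) = rⁿ and divide through by rⁿ⁻²: r² - r - 10 = 0
Discriminant: 1² + 4·10 = 41, not a perfect square, so by the quadratic formula r = (1 ± √41)/2.
General solution: b(n) = A·r₁ⁿ + B·r₂ⁿ where r₁,r₂ = (1 ± √41)/2

Characteristic: r² - r - 10 = 0, Roots: r = (1 ± √41)/2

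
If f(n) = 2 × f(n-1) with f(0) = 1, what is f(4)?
Computing step by step:
f(0) = 1
f(1) = 2 × 1 = 2
f(2) = 2 × 2 = 4
f(3) = 2 × 4 = 8
f(4) = 2 × 8 = 16

16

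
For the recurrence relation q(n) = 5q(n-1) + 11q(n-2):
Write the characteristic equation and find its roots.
Substitute q(n) = rⁿ and divide through by rⁿ⁻²: r² - 5r - 11 = 0
Discriminant: 5² + 4·11 = 69, not a perfect square, so by the quadratic formula r = (5 ± √69)/2.
General solution: q(n) = A·r₁ⁿ + B·r₂ⁿ where r₁,r₂ = (5 ± √69)/2

Characteristic: r² - 5r - 11 = 0, Roots: r = (5 ± √69)/2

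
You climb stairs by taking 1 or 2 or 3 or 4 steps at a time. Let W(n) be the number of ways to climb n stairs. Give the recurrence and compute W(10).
Condition on the size of the last step (1 to 4): before it there were n-1, …, n-4 stairs climbed, and these cases are disjoint, so W(n) = W(n-1) + W(n-2) + W(n-3) + W(n-4) (order-4 linear recurrence).
Initial conditions by direct count (compositions of i into parts ≤ 4): W(1) = 1; W(2) = 2; W(3) = 4; W(4) = 8.
Iterating the recurrence: W(5) = 15, W(6) = 29, W(7) = 56, W(8) = 108, W(9) = 208, W(10) = 401.

W(n) = W(n-1) + W(n-2) + W(n-3) + W(n-4), W(1) = 1, W(2) = 2, W(3) = 4, W(4) = 8; W(10) = 401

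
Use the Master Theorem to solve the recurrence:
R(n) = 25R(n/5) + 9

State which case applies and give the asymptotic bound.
Master Theorem template: R(n) = a·R(n/b) + f(n).
Here: a=25, b=5, f(n)=9
Compute log_b(a) = log_5(25) = 2.
f(n) = 9 = O(n^(2-ε)) with ε = 2. Case 1: R(n) = Θ(n^log_b(a)) = Θ(n^2).

Case 1: R(n) = Θ(n^2)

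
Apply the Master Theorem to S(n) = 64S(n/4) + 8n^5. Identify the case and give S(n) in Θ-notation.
Master Theorem template: S(n) = a·S(n/b) + f(n).
Here: a=64, b=4, f(n)=8n^5
Compute log_b(a) = log_4(64) = 3.
f(n) = 8n^5 = Ω(n^(3+ε)) with ε = 2, and the regularity condition holds (a·f(n/b) = (a/b^5)·f(n) with a/b^5 = 4^-2 < 1). Case 3: S(n) = Θ(f(n)) = Θ(n^5).

Case 3: S(n) = Θ(n^5)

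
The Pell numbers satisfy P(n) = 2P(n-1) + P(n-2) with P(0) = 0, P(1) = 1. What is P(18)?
Computing the sequence terms:
0, 1, 2, 5, 12, 29, 70, 169, 408, 985, 2378, 5741, 13860, 33461, 80782, 195025, 470832, 1136689, 2744210

2744210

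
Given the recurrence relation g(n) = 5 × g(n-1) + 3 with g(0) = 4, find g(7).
Computing step by step:
g(0) = 4
g(1) = 5 × 4 + 3 = 23
g(2) = 5 × 23 + 3 = 118
g(3) = 5 × 118 + 3 = 593
g(4) = 5 × 593 + 3 = 2968
g(5) = 5 × 2968 + 3 = 14843
g(6) = 5 × 14843 + 3 = 74218
g(7) = 5 × 74218 + 3 = 371093

371093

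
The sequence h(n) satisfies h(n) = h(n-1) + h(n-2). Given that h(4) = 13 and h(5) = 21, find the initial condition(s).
Work backwards using h(k) = h(k+2) - h(k+1):
h(3) = h(5) - h(4) = 21 - 13 = 8
h(2) = h(4) - h(3) = 13 - 8 = 5
h(1) = h(3) - h(2) = 8 - 5 = 3
h(0) = h(2) - h(1) = 5 - 3 = 2

h(0) = 2, h(1) = 3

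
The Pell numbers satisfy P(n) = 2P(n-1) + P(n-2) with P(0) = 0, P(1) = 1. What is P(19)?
Computing the sequence terms:
0, 1, 2, 5, 12, 29, 70, 169, 408, 985, 2378, 5741, 13860, 33461, 80782, 195025, 470832, 1136689, 2744210, 6625109

6625109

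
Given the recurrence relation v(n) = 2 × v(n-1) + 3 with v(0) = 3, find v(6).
Computing step by step:
v(0) = 3
v(1) = 2 × 3 + 3 = 9
v(2) = 2 × 9 + 3 = 21
v(3) = 2 × 21 + 3 = 45
v(4) = 2 × 45 + 3 = 93
v(5) = 2 × 93 + 3 = 189
v(6) = 2 × 189 + 3 = 381

381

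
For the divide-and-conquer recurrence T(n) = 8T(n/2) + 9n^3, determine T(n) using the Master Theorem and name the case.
Master Theorem template: T(n) = a·T(n/b) + f(n).
Here: a=8, b=2, f(n)=9n^3
Compute log_b(a) = log_2(8) = 3.
f(n) = 9n^3 = Θ(n^3). Case 2: T(n) = Θ(n^3 log n).

Case 2: T(n) = Θ(n^3 log n)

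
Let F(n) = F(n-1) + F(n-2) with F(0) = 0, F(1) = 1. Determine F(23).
Computing the sequence terms:
0, 1, 1, 2, 3, 5, 8, 13, 21, 34, 55, 89, 144, 233, 377, 610, 987, 1597, 2584, 4181, 6765, 10946, 17711, 28657

28657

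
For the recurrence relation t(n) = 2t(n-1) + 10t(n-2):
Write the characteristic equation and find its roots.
Substitute t(n) = rⁿ and divide through by rⁿ⁻²: r² - 2r - 10 = 0
Discriminant: 2² + 4·10 = 44, not a perfect square, so by the quadratic formula r = (2 ± √44)/2.
General solution: t(n) = A·r₁ⁿ + B·r₂ⁿ where r₁,r₂ = (2 ± √44)/2

Characteristic: r² - 2r - 10 = 0, Roots: r = (2 ± √44)/2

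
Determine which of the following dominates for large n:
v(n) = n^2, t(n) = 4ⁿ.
Comparing growth rates:
Growth-rate hierarchy: log n ≺ any polynomial ≺ any exponential cⁿ (c>1) ≺ n! ≺ nⁿ.
exponential base 4 dominates polynomial degree 2 asymptotically.

t(n) grows faster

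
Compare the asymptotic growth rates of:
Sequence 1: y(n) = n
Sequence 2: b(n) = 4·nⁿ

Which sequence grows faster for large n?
Comparing growth rates:
Growth-rate hierarchy: log n ≺ any polynomial ≺ any exponential cⁿ (c>1) ≺ n! ≺ nⁿ.
super-exponential nⁿ dominates polynomial degree 1 asymptotically.

b(n) grows faster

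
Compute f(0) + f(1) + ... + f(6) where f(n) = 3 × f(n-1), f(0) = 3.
Computing the sequence terms: 3, 9, 27, 81, 243, 729, 2187
Adding these values together:

3279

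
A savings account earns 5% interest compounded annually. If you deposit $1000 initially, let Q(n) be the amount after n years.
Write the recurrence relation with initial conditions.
Each year the balance grows by 5%, i.e. is multiplied by 1 + 5/100 = 1.05, so Q(n) = 1.05 × Q(n-1). The initial deposit gives Q(0) = 1000.
Unrolling gives the closed form Q(n) = 1000 × (1.05)ⁿ.

Q(n) = 1.05 × Q(n-1), Q(0) = 1000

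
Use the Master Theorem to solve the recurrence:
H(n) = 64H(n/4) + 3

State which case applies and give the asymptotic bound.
Master Theorem template: H(n) = a·H(n/b) + f(n).
Here: a=64, b=4, f(n)=3
Compute log_b(a) = log_4(64) = 3.
f(n) = 3 = O(n^(3-ε)) with ε = 3. Case 1: H(n) = Θ(n^log_b(a)) = Θ(n^3).

Case 1: H(n) = Θ(n^3)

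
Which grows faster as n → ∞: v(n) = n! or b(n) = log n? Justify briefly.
Comparing growth rates:
Growth-rate hierarchy: log n ≺ any polynomial ≺ any exponential cⁿ (c>1) ≺ n! ≺ nⁿ.
factorial dominates logarithmic asymptotically.

v(n) grows faster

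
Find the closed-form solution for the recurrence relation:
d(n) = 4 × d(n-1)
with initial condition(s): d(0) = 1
Recurrence: d(n) = 4 × d(n-1), initial: d(0) = 1.
Each term is 4 times the previous, so this is geometric with ratio 4. After n steps: d(n) = d(0)·4ⁿ = 4ⁿ.

d(n) = 4ⁿ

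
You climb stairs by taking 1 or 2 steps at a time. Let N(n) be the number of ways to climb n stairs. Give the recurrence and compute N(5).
Condition on the size of the last step (1 to 2): before it there were n-1, …, n-2 stairs climbed, and these cases are disjoint, so N(n) = N(n-1) + N(n-2) (Fibonacci-type sequence).
Initial conditions by direct count (compositions of i into parts ≤ 2): N(1) = 1; N(2) = 2.
Iterating the recurrence: N(3) = 3, N(4) = 5, N(5) = 8.

N(n) = N(n-1) + N(n-2), N(1) = 1, N(2) = 2; N(5) = 8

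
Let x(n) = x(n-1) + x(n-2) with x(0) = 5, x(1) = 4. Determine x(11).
Computing the sequence terms:
5, 4, 9, 13, 22, 35, 57, 92, 149, 241, 390, 631

631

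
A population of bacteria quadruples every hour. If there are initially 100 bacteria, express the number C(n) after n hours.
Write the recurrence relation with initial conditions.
Each hour multiplies the count by 4, so the count after n hours depends only on the count after n-1 hours: C(n) = 4 × C(n-1). The starting count gives C(0) = 100.
Unrolling n times gives the closed form C(n) = 100 × 4ⁿ.

C(n) = 4 × C(n-1), C(0) = 100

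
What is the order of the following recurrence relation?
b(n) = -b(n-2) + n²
The order is the largest lag k for which b(n-k) appears. Here the deepest term is b(n-2) (the n² term is non-homogeneous and does not affect the order), so the order is 2.

Order 2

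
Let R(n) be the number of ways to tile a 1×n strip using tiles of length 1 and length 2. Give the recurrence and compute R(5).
Condition on the last tile: it has length 1 (leaving a 1×(n-1) strip) or length 2 (leaving a 1×(n-2) strip), so R(n) = R(n-1) + R(n-2) (order-2 linear recurrence).
For 0 ≤ i < 2 only unit tiles fit, so R(i) = 1.
Iterating the recurrence: R(2) = 2, R(3) = 3, R(4) = 5, R(5) = 8.

R(n) = R(n-1) + R(n-2), with R(i) = 1 for 0 ≤ i < 2; R(5) = 8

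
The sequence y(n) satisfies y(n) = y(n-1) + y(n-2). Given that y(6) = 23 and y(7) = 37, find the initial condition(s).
Work backwards using y(k) = y(k+2) - y(k+1):
y(5) = y(7) - y(6) = 37 - 23 = 14
y(4) = y(6) - y(5) = 23 - 14 = 9
y(3) = y(5) - y(4) = 14 - 9 = 5
y(2) = y(4) - y(3) = 9 - 5 = 4
y(1) = y(3) - y(2) = 5 - 4 = 1
y(0) = y(2) - y(1) = 4 - 1 = 3

y(0) = 3, y(1) = 1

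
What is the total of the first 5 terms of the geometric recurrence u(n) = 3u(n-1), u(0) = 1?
Computing the sequence terms: 1, 3, 9, 27, 81
Adding these values together:

121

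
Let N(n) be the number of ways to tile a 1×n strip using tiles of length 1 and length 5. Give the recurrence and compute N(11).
Condition on the last tile: it has length 1 (leaving a 1×(n-1) strip) or length 5 (leaving a 1×(n-5) strip), so N(n) = N(n-1) + N(n-5) (order-5 linear recurrence).
For 0 ≤ i < 5 only unit tiles fit, so N(i) = 1.
Iterating the recurrence: N(5) = 2, N(6) = 3, N(7) = 4, N(8) = 5, N(9) = 6, N(10) = 8, N(11) = 11.

N(n) = N(n-1) + N(n-5), with N(i) = 1 for 0 ≤ i < 5; N(11) = 11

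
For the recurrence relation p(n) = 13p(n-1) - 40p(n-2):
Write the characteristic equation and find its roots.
Substitute p(n) = rⁿ and divide through by rⁿ⁻²: r² - 13r + 40 = 0
Factor: (r - 8)(r - 5) = 0, so r = 8, 5.
General solution: p(n) = A·8ⁿ + B·5ⁿ

Characteristic: r² - 13r + 40 = 0, Roots: r = 8, 5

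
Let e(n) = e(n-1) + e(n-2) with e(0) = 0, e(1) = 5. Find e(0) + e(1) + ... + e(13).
Computing the sequence terms: 0, 5, 5, 10, 15, 25, 40, 65, 105, 170, 275, 445, 720, 1165
Adding these values together:

3045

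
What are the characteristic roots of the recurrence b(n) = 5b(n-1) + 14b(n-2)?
Substitute b(n) = rⁿ and divide through by rⁿ⁻²: r² - 5r - 14 = 0
Factor: (r + 2)(r - 7) = 0, so r = -2, 7.
General solution: b(n) = A·(-2)ⁿ + B·7ⁿ

Characteristic: r² - 5r - 14 = 0, Roots: r = -2, 7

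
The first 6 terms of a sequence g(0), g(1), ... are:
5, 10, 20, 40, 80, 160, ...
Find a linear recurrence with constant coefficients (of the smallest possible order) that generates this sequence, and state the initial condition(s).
Look for the lowest-order linear relation among consecutive terms.
Observation: each term is 2× the previous.
Check at n=2: 2·10 = 20. ✓

g(n) = 2 × g(n-1), g(0) = 5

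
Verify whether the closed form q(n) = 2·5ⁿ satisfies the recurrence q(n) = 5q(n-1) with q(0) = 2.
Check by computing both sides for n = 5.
From the recurrence with q(0) = 2:
  q(0) = 2, q(1) = 10, q(2) = 50, q(3) = 250, q(4) = 1250, q(5) = 6250
  so the recurrence gives q(5) = 6250.
From the proposed closed form q(n) = 2·5ⁿ:
  q(5) = 6250.
Both sides give 6250 at n = 5, and the initial condition(s) match, so the closed form is consistent.

Yes, the closed form is correct.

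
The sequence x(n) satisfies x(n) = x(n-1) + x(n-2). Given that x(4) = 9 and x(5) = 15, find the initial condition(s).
Work backwards using x(k) = x(k+2) - x(k+1):
x(3) = x(5) - x(4) = 15 - 9 = 6
x(2) = x(4) - x(3) = 9 - 6 = 3
x(1) = x(3) - x(2) = 6 - 3 = 3
x(0) = x(2) - x(1) = 3 - 3 = 0

x(0) = 0, x(1) = 3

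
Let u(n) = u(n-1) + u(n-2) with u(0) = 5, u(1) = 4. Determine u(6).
Computing the sequence terms:
5, 4, 9, 13, 22, 35, 57

57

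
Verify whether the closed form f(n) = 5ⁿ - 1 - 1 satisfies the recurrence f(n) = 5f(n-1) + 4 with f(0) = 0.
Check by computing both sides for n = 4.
From the recurrence with f(0) = 0:
  f(0) = 0, f(1) = 4, f(2) = 24, f(3) = 124, f(4) = 624
  so the recurrence gives f(4) = 624.
From the proposed closed form f(n) = 5ⁿ - 1 - 1:
  f(4) = 623.
The recurrence gives 624 but the closed form gives 623, so the closed form does not satisfy the recurrence.

No, the closed form is incorrect.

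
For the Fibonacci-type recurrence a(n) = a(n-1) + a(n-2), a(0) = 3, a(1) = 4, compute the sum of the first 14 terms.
Computing the sequence terms: 3, 4, 7, 11, 18, 29, 47, 76, 123, 199, 322, 521, 843, 1364
Adding these values together:

3567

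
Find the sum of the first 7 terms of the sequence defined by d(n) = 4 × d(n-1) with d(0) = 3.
Computing the sequence terms: 3, 12, 48, 192, 768, 3072, 12288
Adding these values together:

16383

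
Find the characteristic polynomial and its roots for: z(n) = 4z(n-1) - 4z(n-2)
Substitute z(n) = rⁿ and divide through by rⁿ⁻²: r² - 4r + 4 = 0
Factor: (r - 2)² = 0, so r = 2 (double root).
General solution: z(n) = (A + Bn)·2ⁿ

Characteristic: r² - 4r + 4 = 0, Roots: r = 2 (double root)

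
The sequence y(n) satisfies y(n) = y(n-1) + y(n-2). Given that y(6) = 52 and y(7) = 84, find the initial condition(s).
Work backwards using y(k) = y(k+2) - y(k+1):
y(5) = y(7) - y(6) = 84 - 52 = 32
y(4) = y(6) - y(5) = 52 - 32 = 20
y(3) = y(5) - y(4) = 32 - 20 = 12
y(2) = y(4) - y(3) = 20 - 12 = 8
y(1) = y(3) - y(2) = 12 - 8 = 4
y(0) = y(2) - y(1) = 8 - 4 = 4

y(0) = 4, y(1) = 4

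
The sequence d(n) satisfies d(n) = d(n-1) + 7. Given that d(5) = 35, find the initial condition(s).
d(5) = d(0) + 5·7, so d(0) = 35 - 35 = 0.

d(0) = 0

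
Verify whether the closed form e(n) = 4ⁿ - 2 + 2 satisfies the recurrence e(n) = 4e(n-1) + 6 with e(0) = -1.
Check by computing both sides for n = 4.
From the recurrence with e(0) = -1:
  e(0) = -1, e(1) = 2, e(2) = 14, e(3) = 62, e(4) = 254
  so the recurrence gives e(4) = 254.
From the proposed closed form e(n) = 4ⁿ - 2 + 2:
  e(4) = 256.
The recurrence gives 254 but the closed form gives 256, so the closed form does not satisfy the recurrence.

No, the closed form is incorrect.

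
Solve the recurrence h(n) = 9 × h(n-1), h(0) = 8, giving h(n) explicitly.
Recurrence: h(n) = 9 × h(n-1), initial: h(0) = 8.
Each term is 9 times the previous, so this is geometric with ratio 9. After n steps: h(n) = h(0)·9ⁿ = 8·9ⁿ.

h(n) = 8·9ⁿ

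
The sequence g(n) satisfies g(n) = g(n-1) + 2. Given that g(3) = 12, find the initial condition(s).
g(3) = g(0) + 3·2, so g(0) = 12 - 6 = 6.

g(0) = 6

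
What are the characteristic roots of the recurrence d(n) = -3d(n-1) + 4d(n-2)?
Substitute d(n) = rⁿ and divide through by rⁿ⁻²: r² + 3r - 4 = 0
Factor: (r - 1)(r + 4) = 0, so r = 1, -4.
General solution: d(n) = A·1ⁿ + B·(-4)ⁿ

Characteristic: r² + 3r - 4 = 0, Roots: r = 1, -4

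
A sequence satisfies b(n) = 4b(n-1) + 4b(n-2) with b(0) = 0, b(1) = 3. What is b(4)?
Computing the sequence terms:
0, 3, 12, 60, 288

288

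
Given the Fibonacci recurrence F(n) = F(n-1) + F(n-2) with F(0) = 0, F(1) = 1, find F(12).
Computing the sequence terms:
0, 1, 1, 2, 3, 5, 8, 13, 21, 34, 55, 89, 144

144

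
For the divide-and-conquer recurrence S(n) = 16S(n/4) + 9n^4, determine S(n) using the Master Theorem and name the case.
Master Theorem template: S(n) = a·S(n/b) + f(n).
Here: a=16, b=4, f(n)=9n^4
Compute log_b(a) = log_4(16) = 2.
f(n) = 9n^4 = Ω(n^(2+ε)) with ε = 2, and the regularity condition holds (a·f(n/b) = (a/b^4)·f(n) with a/b^4 = 4^-2 < 1). Case 3: S(n) = Θ(f(n)) = Θ(n^4).

Case 3: S(n) = Θ(n^4)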